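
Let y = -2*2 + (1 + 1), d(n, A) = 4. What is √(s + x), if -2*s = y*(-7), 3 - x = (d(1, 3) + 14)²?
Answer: 2*I*√82 ≈ 18.111*I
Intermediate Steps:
y = -2 (y = -4 + 2 = -2)
x = -321 (x = 3 - (4 + 14)² = 3 - 1*18² = 3 - 1*324 = 3 - 324 = -321)
s = -7 (s = -(-1)*(-7) = -½*14 = -7)
√(s + x) = √(-7 - 321) = √(-328) = 2*I*√82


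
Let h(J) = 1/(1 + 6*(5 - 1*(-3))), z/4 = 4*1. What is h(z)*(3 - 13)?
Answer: -10/49 ≈ -0.20408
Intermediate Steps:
z = 16 (z = 4*(4*1) = 4*4 = 16)
h(J) = 1/49 (h(J) = 1/(1 + 6*(5 + 3)) = 1/(1 + 6*8) = 1/(1 + 48) = 1/49)
h(z)*(3 - 13) = (3 - 13)/49 = (1/49)*(-10) = -10/49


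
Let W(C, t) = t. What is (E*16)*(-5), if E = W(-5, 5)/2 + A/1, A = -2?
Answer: -40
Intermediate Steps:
E = 1/2 (E = 5/2 - 2/1 = 5*(1/2) - 2*1 = 5/2 - 2 = 1/2 ≈ 0.50000)
(E*16)*(-5) = ((1/2)*16)*(-5) = 8*(-5) = -40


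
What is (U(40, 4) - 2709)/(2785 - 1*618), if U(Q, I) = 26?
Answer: -2683/2167 ≈ -1.2381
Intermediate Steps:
(U(40, 4) - 2709)/(2785 - 1*618) = (26 - 2709)/(2785 - 1*618) = -2683/(2785 - 618) = -2683/2167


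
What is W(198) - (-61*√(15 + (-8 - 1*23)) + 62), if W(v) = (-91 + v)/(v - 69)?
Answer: -7891/129 + 244*I ≈ -61.171 + 244.0*I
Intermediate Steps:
W(v) = (-91 + v)/(-69 + v)
W(198) - (-61*√(15 + (-8 - 1*23)) + 62) = (-91 + 198)/(-69 + 198) - (-61*√(15 + (-8 - 1*23)) + 62) = 107/129 - (-61*√(15 + (-8 - 23)) + 62) = (1/129)*107 - (-61*√(15 - 31) + 62) = 107/129 - (-244*I + 62) = 107/129 - (62 - 244*I) = 107/129 + (-62 + 244*I) = -7891/129 + 244*I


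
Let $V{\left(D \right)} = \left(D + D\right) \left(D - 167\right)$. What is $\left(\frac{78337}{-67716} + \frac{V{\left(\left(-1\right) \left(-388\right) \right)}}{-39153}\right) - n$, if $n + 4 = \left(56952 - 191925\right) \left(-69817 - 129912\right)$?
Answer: $- \frac{1253919088031162653}{46513764} \approx -2.6958 \cdot 10^{10}$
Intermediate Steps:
$n = 26958022313$ ($n = -4 + \left(56952 - 191925\right) \left(-69817 - 129912\right) = -4 - -26958022317 = -4 + 26958022317 = 26958022313$)
$V{\left(D \right)} = 2 D \left(-167 + D\right)$
$\left(\frac{78337}{-67716} + \frac{V{\left(\left(-1\right) \left(-388\right) \right)}}{-39153}\right) - n = \left(\frac{78337}{-67716} + \frac{2 \left(\left(-1\right) \left(-388\right)\right) \left(-167 - -388\right)}{-39153}\right) - 26958022313 = \left(78337 \left(- \frac{1}{67716}\right) + 2 \cdot 388 \left(-167 + 388\right) \left(- \frac{1}{39153}\right)\right) - 26958022313 = \left(- \frac{4123}{3564} + 2 \cdot 388 \cdot 221 \left(- \frac{1}{39153}\right)\right) - 26958022313 = \left(- \frac{4123}{3564} + 171496 \left(- \frac{1}{39153}\right)\right) - 26958022313 = \left(- \frac{4123}{3564} - \frac{171496}{39153}\right) - 26958022313 = - \frac{257546521}{46513764} - 26958022313 = - \frac{1253919088031162653}{46513764}$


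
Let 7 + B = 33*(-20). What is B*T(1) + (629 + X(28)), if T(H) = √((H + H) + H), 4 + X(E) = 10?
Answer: 635 - 667*√3 ≈ -520.28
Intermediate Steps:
X(E) = 6 (X(E) = -4 + 10 = 6)
T(H) = √3*√H (T(H) = √(2*H + H) = √(3*H) = √3*√H)
B = -667 (B = -7 + 33*(-20) = -7 - 660 = -667)
B*T(1) + (629 + X(28)) = -667*√3*√1 + (629 + 6) = -667*√3 + 635 = 635 - 667*√3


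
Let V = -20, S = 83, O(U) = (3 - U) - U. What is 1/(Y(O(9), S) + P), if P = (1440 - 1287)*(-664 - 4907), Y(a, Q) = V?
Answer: -1/852383 ≈ -1.1732e-6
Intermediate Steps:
O(U) = 3 - 2*U
Y(a, Q) = -20
P = -852363 (P = 153*(-5571) = -852363)
1/(Y(O(9), S) + P) = 1/(-20 - 852363) = 1/(-852383) = -1/852383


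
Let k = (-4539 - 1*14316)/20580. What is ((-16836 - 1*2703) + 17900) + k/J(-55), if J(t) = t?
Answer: -123677683/75460 ≈ -1639.0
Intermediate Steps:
k = -1257/1372 (k = (-4539 - 14316)*(1/20580) = -18855*1/20580 = -1257/1372 ≈ -0.91618)
((-16836 - 1*2703) + 17900) + k/J(-55) = ((-16836 - 1*2703) + 17900) - 1257/1372/(-55) = ((-16836 - 2703) + 17900) - 1257/1372*(-1/55) = (-19539 + 17900) + 1257/75460 = -1639 + 1257/75460 = -123677683/75460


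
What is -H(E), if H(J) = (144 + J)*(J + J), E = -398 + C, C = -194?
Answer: -530432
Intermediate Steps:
E = -592 (E = -398 - 194 = -592)
H(J) = 2*J*(144 + J) (H(J) = (144 + J)*(2*J) = 2*J*(144 + J))
-H(E) = -2*(-592)*(144 - 592) = -2*(-592)*(-448) = -1*530432 = -530432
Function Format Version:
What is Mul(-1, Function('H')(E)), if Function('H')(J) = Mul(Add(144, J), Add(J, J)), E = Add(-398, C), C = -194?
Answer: -530432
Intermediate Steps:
E = -592 (E = Add(-398, -194) = -592)
Function('H')(J) = Mul(2, J, Add(144, J)) (Function('H')(J) = Mul(Add(144, J), Mul(2, J)) = Mul(2, J, Add(144, J)))
Mul(-1, Function('H')(E)) = Mul(-1, Mul(2, -592, Add(144, -592))) = Mul(-1, Mul(2, -592, -448)) = Mul(-1, 530432) = -530432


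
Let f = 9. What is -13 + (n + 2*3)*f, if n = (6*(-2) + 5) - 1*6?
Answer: -76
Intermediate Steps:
n = -13 (n = (-12 + 5) - 6 = -7 - 6 = -13)
-13 + (n + 2*3)*f = -13 + (-13 + 2*3)*9 = -13 + (-13 + 6)*9 = -13 - 7*9 = -13 - 63 = -76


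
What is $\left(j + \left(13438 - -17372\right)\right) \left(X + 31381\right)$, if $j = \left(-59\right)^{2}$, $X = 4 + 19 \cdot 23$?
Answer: $1091208202$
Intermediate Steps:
$X = 441$ ($X = 4 + 437 = 441$)
$j = 3481$
$\left(j + \left(13438 - -17372\right)\right) \left(X + 31381\right) = \left(3481 + \left(13438 - -17372\right)\right) \left(441 + 31381\right) = \left(3481 + \left(13438 + 17372\right)\right) 31822 = \left(3481 + 30810\right) 31822 = 34291 \cdot 31822 = 1091208202$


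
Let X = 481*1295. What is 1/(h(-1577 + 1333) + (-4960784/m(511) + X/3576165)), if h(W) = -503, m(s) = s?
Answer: -365484063/3731891246492 ≈ -9.7935e-5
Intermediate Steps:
X = 622895
1/(h(-1577 + 1333) + (-4960784/m(511) + X/3576165)) = 1/(-503 + (-4960784/511 + 622895/3576165)) = 1/(-503 + (-4960784*1/511 + 622895*(1/3576165))) = 1/(-503 + (-4960784/511 + 124579/715233)) = 1/(-503 - 3548052762803/365484063) = 1/(-3731891246492/365484063) = -365484063/3731891246492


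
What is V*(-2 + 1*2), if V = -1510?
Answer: 0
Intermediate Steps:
V*(-2 + 1*2) = -1510*(-2 + 1*2) = -1510*(-2 + 2) = -1510*0 = 0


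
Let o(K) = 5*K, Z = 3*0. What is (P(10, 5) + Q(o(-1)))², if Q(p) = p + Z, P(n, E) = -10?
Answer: 225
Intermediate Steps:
Z = 0
Q(p) = p (Q(p) = p + 0 = p)
(P(10, 5) + Q(o(-1)))² = (-10 + 5*(-1))² = (-10 - 5)² = (-15)² = 225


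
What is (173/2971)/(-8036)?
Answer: -173/23874956 ≈ -7.2461e-6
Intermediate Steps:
(173/2971)/(-8036) = (173*(1/2971))*(-1/8036) = (173/2971)*(-1/8036) = -173/23874956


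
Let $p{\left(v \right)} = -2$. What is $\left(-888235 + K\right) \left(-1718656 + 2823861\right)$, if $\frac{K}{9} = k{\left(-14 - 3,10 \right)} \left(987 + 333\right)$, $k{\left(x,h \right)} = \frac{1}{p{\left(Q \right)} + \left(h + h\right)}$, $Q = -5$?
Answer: $-980952327875$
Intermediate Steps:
$k{\left(x,h \right)} = \frac{1}{-2 + 2 h}$ ($k{\left(x,h \right)} = \frac{1}{-2 + \left(h + h\right)} = \frac{1}{-2 + 2 h}$)
$K = 660$ ($K = 9 \frac{1}{2 \left(-1 + 10\right)} \left(987 + 333\right) = 9 \frac{1}{2 \cdot 9} \cdot 1320 = 9 \cdot \frac{1}{2} \cdot \frac{1}{9} \cdot 1320 = 9 \cdot \frac{1}{18} \cdot 1320 = 9 \cdot \frac{220}{3} = 660$)
$\left(-888235 + K\right) \left(-1718656 + 2823861\right) = \left(-888235 + 660\right) \left(-1718656 + 2823861\right) = \left(-887575\right) 1105205 = -980952327875$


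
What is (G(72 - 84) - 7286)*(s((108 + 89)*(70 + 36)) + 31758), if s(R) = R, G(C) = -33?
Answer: -385272160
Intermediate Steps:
(G(72 - 84) - 7286)*(s((108 + 89)*(70 + 36)) + 31758) = (-33 - 7286)*((108 + 89)*(70 + 36) + 31758) = -7319*(197*106 + 31758) = -7319*(20882 + 31758) = -7319*52640 = -385272160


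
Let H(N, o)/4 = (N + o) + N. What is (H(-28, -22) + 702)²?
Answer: 152100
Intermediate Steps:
H(N, o) = 4*o + 8*N (H(N, o) = 4*((N + o) + N) = 4*(o + 2*N) = 4*o + 8*N)
(H(-28, -22) + 702)² = ((4*(-22) + 8*(-28)) + 702)² = ((-88 - 224) + 702)² = (-312 + 702)² = 390² = 152100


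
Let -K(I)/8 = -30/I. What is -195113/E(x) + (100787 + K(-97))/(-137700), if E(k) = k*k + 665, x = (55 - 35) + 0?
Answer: -174434425009/948339900 ≈ -183.94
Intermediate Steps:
K(I) = 240/I (K(I) = -(-240)/I = 240/I)
x = 20 (x = 20 + 0 = 20)
E(k) = 665 + k² (E(k) = k² + 665 = 665 + k²)
-195113/E(x) + (100787 + K(-97))/(-137700) = -195113/(665 + 20²) + (100787 + 240/(-97))/(-137700) = -195113/(665 + 400) + (100787 + 240*(-1/97))*(-1/137700) = -195113/1065 + (100787 - 240/97)*(-1/137700) = -195113*1/1065 + (9776099/97)*(-1/137700) = -195113/1065 - 9776099/13356900 = -174434425009/948339900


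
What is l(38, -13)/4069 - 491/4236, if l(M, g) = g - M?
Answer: -2213915/17236284 ≈ -0.12844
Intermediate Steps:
l(38, -13)/4069 - 491/4236 = (-13 - 1*38)/4069 - 491/4236 = (-13 - 38)*(1/4069) - 491*1/4236 = -51*1/4069 - 491/4236 = -51/4069 - 491/4236 = -2213915/17236284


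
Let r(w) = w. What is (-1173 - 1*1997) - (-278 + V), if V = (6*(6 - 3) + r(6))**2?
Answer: -3468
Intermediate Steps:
V = 576 (V = (6*(6 - 3) + 6)**2 = (6*3 + 6)**2 = (18 + 6)**2 = 24**2 = 576)
(-1173 - 1*1997) - (-278 + V) = (-1173 - 1*1997) - (-278 + 576) = (-1173 - 1997) - 1*298 = -3170 - 298 = -3468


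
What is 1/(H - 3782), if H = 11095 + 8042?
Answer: 1/15355 ≈ 6.5125e-5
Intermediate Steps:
H = 19137
1/(H - 3782) = 1/(19137 - 3782) = 1/15355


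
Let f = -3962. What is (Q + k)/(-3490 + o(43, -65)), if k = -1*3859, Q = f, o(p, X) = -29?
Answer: 869/391 ≈ 2.2225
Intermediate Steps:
Q = -3962
k = -3859
(Q + k)/(-3490 + o(43, -65)) = (-3962 - 3859)/(-3490 - 29) = -7821/(-3519) = -7821*(-1/3519) = 869/391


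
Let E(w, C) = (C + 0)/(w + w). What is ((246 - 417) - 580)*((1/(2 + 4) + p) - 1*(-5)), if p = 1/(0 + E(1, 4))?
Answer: -12767/3 ≈ -4255.7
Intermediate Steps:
E(w, C) = C/(2*w) (E(w, C) = C/((2*w)) = C*(1/(2*w)) = C/(2*w))
p = 1/2 (p = 1/(0 + (1/2)*4/1) = 1/(0 + (1/2)*4*1) = 1/(0 + 2) = 1/2 ≈ 0.50000)
((246 - 417) - 580)*((1/(2 + 4) + p) - 1*(-5)) = ((246 - 417) - 580)*((1/(2 + 4) + 1/2) - 1*(-5)) = (-171 - 580)*((1/6 + 1/2) + 5) = -751*((1/6 + 1/2) + 5) = -751*(2/3 + 5) = -751*17/3 = -12767/3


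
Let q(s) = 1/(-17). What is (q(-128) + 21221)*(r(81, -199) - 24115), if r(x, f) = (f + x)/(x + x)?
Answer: -78299043416/153 ≈ -5.1176e+8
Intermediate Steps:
q(s) = -1/17
r(x, f) = (f + x)/(2*x) (r(x, f) = (f + x)/((2*x)) = (f + x)*(1/(2*x)) = (f + x)/(2*x))
(q(-128) + 21221)*(r(81, -199) - 24115) = (-1/17 + 21221)*((½)*(-199 + 81)/81 - 24115) = 360756*((½)*(1/81)*(-118) - 24115)/17 = 360756*(-59/81 - 24115)/17 = (360756/17)*(-1953374/81) = -78299043416/153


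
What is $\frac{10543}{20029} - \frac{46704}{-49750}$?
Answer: $\frac{729974333}{498221375} \approx 1.4652$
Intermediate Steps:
$\frac{10543}{20029} - \frac{46704}{-49750} = 10543 \cdot \frac{1}{20029} - - \frac{23352}{24875} = \frac{10543}{20029} + \frac{23352}{24875} = \frac{729974333}{498221375}$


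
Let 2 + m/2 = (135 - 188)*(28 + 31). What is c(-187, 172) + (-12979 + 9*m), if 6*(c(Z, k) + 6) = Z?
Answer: -416029/6 ≈ -69338.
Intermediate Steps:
m = -6258 (m = -4 + 2*((135 - 188)*(28 + 31)) = -4 + 2*(-53*59) = -4 + 2*(-3127) = -4 - 6254 = -6258)
c(Z, k) = -6 + Z/6
c(-187, 172) + (-12979 + 9*m) = (-6 + (⅙)*(-187)) + (-12979 + 9*(-6258)) = (-6 - 187/6) + (-12979 - 56322) = -223/6 - 69301 = -416029/6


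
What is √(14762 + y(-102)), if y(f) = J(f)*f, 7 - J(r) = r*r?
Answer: 14*√5486 ≈ 1036.9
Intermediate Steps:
J(r) = 7 - r² (J(r) = 7 - r*r = 7 - r²)
y(f) = f*(7 - f²) (y(f) = (7 - f²)*f = f*(7 - f²))
√(14762 + y(-102)) = √(14762 - 102*(7 - 1*(-102)²)) = √(14762 - 102*(7 - 1*10404)) = √(14762 - 102*(7 - 10404)) = √(14762 - 102*(-10397)) = √(14762 + 1060494) = √1075256 = 14*√5486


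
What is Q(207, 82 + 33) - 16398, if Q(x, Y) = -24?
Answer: -16422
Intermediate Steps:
Q(207, 82 + 33) - 16398 = -24 - 16398 = -16422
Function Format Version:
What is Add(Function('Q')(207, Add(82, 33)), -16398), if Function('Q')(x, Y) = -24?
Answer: -16422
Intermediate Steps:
Add(Function('Q')(207, Add(82, 33)), -16398) = Add(-24, -16398) = -16422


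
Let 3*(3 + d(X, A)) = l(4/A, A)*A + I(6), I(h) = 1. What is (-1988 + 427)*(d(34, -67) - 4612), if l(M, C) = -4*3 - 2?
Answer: 6715422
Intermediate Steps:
l(M, C) = -14 (l(M, C) = -12 - 2 = -14)
d(X, A) = -8/3 - 14*A/3 (d(X, A) = -3 + (-14*A + 1)/3 = -3 + (1 - 14*A)/3 = -3 + (1/3 - 14*A/3) = -8/3 - 14*A/3)
(-1988 + 427)*(d(34, -67) - 4612) = (-1988 + 427)*((-8/3 - 14/3*(-67)) - 4612) = -1561*((-8/3 + 938/3) - 4612) = -1561*(310 - 4612) = -1561*(-4302) = 6715422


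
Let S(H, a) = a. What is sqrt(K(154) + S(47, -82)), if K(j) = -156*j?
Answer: I*sqrt(24106) ≈ 155.26*I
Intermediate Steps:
sqrt(K(154) + S(47, -82)) = sqrt(-156*154 - 82) = sqrt(-24024 - 82) = sqrt(-24106) = I*sqrt(24106)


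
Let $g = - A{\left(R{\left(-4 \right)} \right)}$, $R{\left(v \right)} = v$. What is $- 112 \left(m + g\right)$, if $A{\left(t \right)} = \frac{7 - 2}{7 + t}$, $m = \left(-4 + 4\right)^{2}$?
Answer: $\frac{560}{3} \approx 186.67$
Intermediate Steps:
$m = 0$ ($m = 0^{2} = 0$)
$A{\left(t \right)} = \frac{5}{7 + t}$
$g = - \frac{5}{3}$ ($g = - \frac{5}{7 - 4} = - \frac{5}{3} \approx -1.6667$)
$- 112 \left(m + g\right) = - 112 \left(0 - \frac{5}{3}\right) = \left(-112\right) \left(- \frac{5}{3}\right) = \frac{560}{3}$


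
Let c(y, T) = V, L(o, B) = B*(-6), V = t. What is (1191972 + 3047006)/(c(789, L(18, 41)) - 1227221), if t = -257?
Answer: -2119489/613739 ≈ -3.4534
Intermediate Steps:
V = -257
L(o, B) = -6*B
c(y, T) = -257
(1191972 + 3047006)/(c(789, L(18, 41)) - 1227221) = (1191972 + 3047006)/(-257 - 1227221) = 4238978/(-1227478) = 4238978*(-1/1227478) = -2119489/613739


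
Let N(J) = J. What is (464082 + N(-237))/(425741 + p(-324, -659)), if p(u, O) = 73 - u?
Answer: 154615/142046 ≈ 1.0885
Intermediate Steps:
(464082 + N(-237))/(425741 + p(-324, -659)) = (464082 - 237)/(425741 + (73 - 1*(-324))) = 463845/(425741 + (73 + 324)) = 463845/(425741 + 397) = 463845/426138 = 463845*(1/426138) = 154615/142046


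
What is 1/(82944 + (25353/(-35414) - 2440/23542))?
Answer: 416858194/34575544407893 ≈ 1.2056e-5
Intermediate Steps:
1/(82944 + (25353/(-35414) - 2440/23542)) = 1/(82944 + (25353*(-1/35414) - 2440*1/23542)) = 1/(82944 + (-25353/35414 - 1220/11771)) = 1/(82944 - 341635243/416858194) = 1/(34575544407893/416858194) = 416858194/34575544407893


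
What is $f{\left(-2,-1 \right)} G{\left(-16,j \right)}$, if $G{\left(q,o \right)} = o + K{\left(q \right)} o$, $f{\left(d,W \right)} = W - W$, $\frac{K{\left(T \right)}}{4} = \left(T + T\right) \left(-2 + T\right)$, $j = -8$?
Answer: $0$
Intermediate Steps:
$K{\left(T \right)} = 8 T \left(-2 + T\right)$ ($K{\left(T \right)} = 4 \left(T + T\right) \left(-2 + T\right) = 4 \cdot 2 T \left(-2 + T\right) = 8 T \left(-2 + T\right)$)
$f{\left(d,W \right)} = 0$
$G{\left(q,o \right)} = o + 8 o q \left(-2 + q\right)$ ($G{\left(q,o \right)} = o + 8 q \left(-2 + q\right) o = o + 8 o q \left(-2 + q\right)$)
$f{\left(-2,-1 \right)} G{\left(-16,j \right)} = 0 \left(- 8 \left(1 + 8 \left(-16\right) \left(-2 - 16\right)\right)\right) = 0 \left(- 8 \left(1 + 8 \left(-16\right) \left(-18\right)\right)\right) = 0 \left(- 8 \left(1 + 2304\right)\right) = 0 \left(\left(-8\right) 2305\right) = 0 \left(-18440\right) = 0$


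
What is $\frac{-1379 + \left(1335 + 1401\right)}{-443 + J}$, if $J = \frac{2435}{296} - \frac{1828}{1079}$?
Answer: $- \frac{433404088}{139400835} \approx -3.1091$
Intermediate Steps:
$J = \frac{2086277}{319384}$ ($J = 2435 \cdot \frac{1}{296} - \frac{1828}{1079} = \frac{2435}{296} - \frac{1828}{1079} = \frac{2086277}{319384} \approx 6.5322$)
$\frac{-1379 + \left(1335 + 1401\right)}{-443 + J} = \frac{-1379 + \left(1335 + 1401\right)}{-443 + \frac{2086277}{319384}} = \frac{-1379 + 2736}{- \frac{139400835}{319384}} = 1357 \left(- \frac{319384}{139400835}\right) = - \frac{433404088}{139400835}$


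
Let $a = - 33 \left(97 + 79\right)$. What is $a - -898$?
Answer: $-4910$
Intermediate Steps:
$a = -5808$ ($a = \left(-33\right) 176 = -5808$)
$a - -898 = -5808 - -898 = -5808 + 898 = -4910$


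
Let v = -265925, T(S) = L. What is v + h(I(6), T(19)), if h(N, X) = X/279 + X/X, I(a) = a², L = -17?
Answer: -74192813/279 ≈ -2.6592e+5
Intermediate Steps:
T(S) = -17
h(N, X) = 1 + X/279 (h(N, X) = X*(1/279) + 1 = X/279 + 1 = 1 + X/279)
v + h(I(6), T(19)) = -265925 + (1 + (1/279)*(-17)) = -265925 + (1 - 17/279) = -265925 + 262/279 = -74192813/279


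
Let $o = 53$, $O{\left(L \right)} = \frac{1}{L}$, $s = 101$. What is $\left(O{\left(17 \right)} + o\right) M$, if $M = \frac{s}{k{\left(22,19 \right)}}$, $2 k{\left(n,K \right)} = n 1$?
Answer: $\frac{8282}{17} \approx 487.18$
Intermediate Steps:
$k{\left(n,K \right)} = \frac{n}{2}$ ($k{\left(n,K \right)} = \frac{n 1}{2} = \frac{n}{2}$)
$M = \frac{101}{11}$ ($M = \frac{101}{\frac{1}{2} \cdot 22} = \frac{101}{11} \approx 9.1818$)
$\left(O{\left(17 \right)} + o\right) M = \left(\frac{1}{17} + 53\right) \frac{101}{11} = \frac{902}{17} \cdot \frac{101}{11} = \frac{8282}{17}$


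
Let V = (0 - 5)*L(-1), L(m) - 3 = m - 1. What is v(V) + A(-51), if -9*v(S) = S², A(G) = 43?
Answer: 362/9 ≈ 40.222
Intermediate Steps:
L(m) = 2 + m (L(m) = 3 + (m - 1) = 3 + (-1 + m) = 2 + m)
V = -5 (V = (0 - 5)*(2 - 1) = -5*1 = -5)
v(S) = -S²/9
v(V) + A(-51) = -⅑*(-5)² + 43 = -⅑*25 + 43 = -25/9 + 43 = 362/9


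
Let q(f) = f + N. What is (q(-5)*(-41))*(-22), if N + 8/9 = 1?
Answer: -39688/9 ≈ -4409.8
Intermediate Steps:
N = 1/9 (N = -8/9 + 1 = 1/9 ≈ 0.11111)
q(f) = 1/9 + f (q(f) = f + 1/9 = 1/9 + f)
(q(-5)*(-41))*(-22) = ((1/9 - 5)*(-41))*(-22) = -44/9*(-41)*(-22) = (1804/9)*(-22) = -39688/9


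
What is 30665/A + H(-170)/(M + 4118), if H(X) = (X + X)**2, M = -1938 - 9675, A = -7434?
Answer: -217840915/11143566 ≈ -19.549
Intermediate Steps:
M = -11613
H(X) = 4*X**2 (H(X) = (2*X)**2 = 4*X**2)
30665/A + H(-170)/(M + 4118) = 30665/(-7434) + (4*(-170)**2)/(-11613 + 4118) = 30665*(-1/7434) + (4*28900)/(-7495) = -30665/7434 + 115600*(-1/7495) = -30665/7434 - 23120/1499 = -217840915/11143566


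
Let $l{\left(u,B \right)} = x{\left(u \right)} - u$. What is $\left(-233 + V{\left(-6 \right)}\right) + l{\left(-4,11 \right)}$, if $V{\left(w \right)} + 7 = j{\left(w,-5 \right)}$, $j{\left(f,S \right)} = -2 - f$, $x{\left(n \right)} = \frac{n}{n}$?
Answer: $-231$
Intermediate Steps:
$x{\left(n \right)} = 1$
$l{\left(u,B \right)} = 1 - u$
$V{\left(w \right)} = -9 - w$ ($V{\left(w \right)} = -7 - \left(2 + w\right) = -9 - w$)
$\left(-233 + V{\left(-6 \right)}\right) + l{\left(-4,11 \right)} = \left(-233 - 3\right) + \left(1 - -4\right) = \left(-233 + \left(-9 + 6\right)\right) + \left(1 + 4\right) = \left(-233 - 3\right) + 5 = -236 + 5 = -231$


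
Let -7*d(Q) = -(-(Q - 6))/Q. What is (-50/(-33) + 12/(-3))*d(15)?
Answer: 82/385 ≈ 0.21299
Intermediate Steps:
d(Q) = (6 - Q)/(7*Q) (d(Q) = -(-1)*(-(Q - 6))/Q/7 = -(-1)*(-(-6 + Q))/Q/7 = -(-1)*(6 - Q)/Q/7 = -(-1)*(6 - Q)/(7*Q) = (6 - Q)/(7*Q))
(-50/(-33) + 12/(-3))*d(15) = (-50/(-33) + 12/(-3))*((⅐)*(6 - 1*15)/15) = (-50*(-1/33) + 12*(-⅓))*((⅐)*(1/15)*(6 - 15)) = (50/33 - 4)*((⅐)*(1/15)*(-9)) = -82/33*(-3/35) = 82/385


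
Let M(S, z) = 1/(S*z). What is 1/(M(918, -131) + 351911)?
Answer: 120258/42320113037 ≈ 2.8416e-6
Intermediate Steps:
M(S, z) = 1/(S*z)
1/(M(918, -131) + 351911) = 1/(1/(918*(-131)) + 351911) = 1/((1/918)*(-1/131) + 351911) = 1/(-1/120258 + 351911) = 1/(42320113037/120258) = 120258/42320113037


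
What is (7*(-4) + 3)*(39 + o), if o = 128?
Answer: -4175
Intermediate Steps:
(7*(-4) + 3)*(39 + o) = (7*(-4) + 3)*(39 + 128) = (-28 + 3)*167 = -25*167 = -4175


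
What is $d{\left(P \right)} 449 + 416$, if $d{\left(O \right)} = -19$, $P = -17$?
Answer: $-8115$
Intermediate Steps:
$d{\left(P \right)} 449 + 416 = \left(-19\right) 449 + 416 = -8531 + 416 = -8115$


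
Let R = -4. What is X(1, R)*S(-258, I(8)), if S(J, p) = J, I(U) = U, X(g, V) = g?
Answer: -258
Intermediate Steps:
X(1, R)*S(-258, I(8)) = 1*(-258) = -258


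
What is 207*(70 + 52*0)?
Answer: 14490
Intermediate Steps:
207*(70 + 52*0) = 207*(70 + 0) = 207*70 = 14490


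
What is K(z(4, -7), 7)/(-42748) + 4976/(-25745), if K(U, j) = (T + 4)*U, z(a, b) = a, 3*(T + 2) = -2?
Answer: -159638516/825410445 ≈ -0.19340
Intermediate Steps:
T = -8/3 (T = -2 + (1/3)*(-2) = -2 - 2/3 = -8/3 ≈ -2.6667)
K(U, j) = 4*U/3 (K(U, j) = (-8/3 + 4)*U = 4*U/3)
K(z(4, -7), 7)/(-42748) + 4976/(-25745) = ((4/3)*4)/(-42748) + 4976/(-25745) = (16/3)*(-1/42748) + 4976*(-1/25745) = -4/32061 - 4976/25745 = -159638516/825410445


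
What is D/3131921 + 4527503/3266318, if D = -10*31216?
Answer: 13160167896383/10229849936878 ≈ 1.2864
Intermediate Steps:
D = -312160
D/3131921 + 4527503/3266318 = -312160/3131921 + 4527503/3266318 = 13160167896383/10229849936878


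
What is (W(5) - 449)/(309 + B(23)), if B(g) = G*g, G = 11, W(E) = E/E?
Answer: -224/281 ≈ -0.79715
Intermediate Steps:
W(E) = 1
B(g) = 11*g
(W(5) - 449)/(309 + B(23)) = (1 - 449)/(309 + 11*23) = -448/(309 + 253) = -448/562 = -448*1/562 = -224/281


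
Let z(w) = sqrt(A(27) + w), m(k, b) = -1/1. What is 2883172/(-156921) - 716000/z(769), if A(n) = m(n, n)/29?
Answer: -2883172/156921 - 71600*sqrt(6467)/223 ≈ -25839.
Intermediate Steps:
m(k, b) = -1 (m(k, b) = -1*1 = -1)
A(n) = -1/29
z(w) = sqrt(-1/29 + w)
2883172/(-156921) - 716000/z(769) = 2883172/(-156921) - 716000*29/sqrt(-29 + 841*769) = 2883172*(-1/156921) - 716000*29/sqrt(-29 + 646729) = -2883172/156921 - 716000*sqrt(6467)/2230 = -2883172/156921 - 71600*sqrt(6467)/223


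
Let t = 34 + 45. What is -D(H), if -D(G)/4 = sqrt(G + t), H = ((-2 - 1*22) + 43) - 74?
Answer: 8*sqrt(6) ≈ 19.596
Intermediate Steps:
t = 79
H = -55 (H = ((-2 - 22) + 43) - 74 = (-24 + 43) - 74 = 19 - 74 = -55)
D(G) = -4*sqrt(79 + G) (D(G) = -4*sqrt(G + 79) = -4*sqrt(79 + G))
-D(H) = -(-4)*sqrt(79 - 55) = -(-4)*sqrt(24) = -(-4)*2*sqrt(6) = -(-8)*sqrt(6) = 8*sqrt(6)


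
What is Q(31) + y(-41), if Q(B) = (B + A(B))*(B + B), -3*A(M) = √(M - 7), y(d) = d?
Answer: 1881 - 124*√6/3 ≈ 1779.8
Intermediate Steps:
A(M) = -√(-7 + M)/3 (A(M) = -√(M - 7)/3 = -√(-7 + M)/3)
Q(B) = 2*B*(B - √(-7 + B)/3) (Q(B) = (B - √(-7 + B)/3)*(B + B) = (B - √(-7 + B)/3)*(2*B) = 2*B*(B - √(-7 + B)/3))
Q(31) + y(-41) = (⅔)*31*(-√(-7 + 31) + 3*31) - 41 = (⅔)*31*(-√24 + 93) - 41 = (⅔)*31*(-2*√6 + 93) - 41 = (⅔)*31*(93 - 2*√6) - 41 = (1922 - 124*√6/3) - 41 = 1881 - 124*√6/3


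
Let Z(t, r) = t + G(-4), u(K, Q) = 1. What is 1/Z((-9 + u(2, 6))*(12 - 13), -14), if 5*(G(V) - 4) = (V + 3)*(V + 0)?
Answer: 5/64 ≈ 0.078125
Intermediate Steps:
G(V) = 4 + V*(3 + V)/5 (G(V) = 4 + ((V + 3)*(V + 0))/5 = 4 + ((3 + V)*V)/5 = 4 + (V*(3 + V))/5 = 4 + V*(3 + V)/5)
Z(t, r) = 24/5 + t (Z(t, r) = t + (4 + (⅕)*(-4)² + (⅗)*(-4)) = t + (4 + (⅕)*16 - 12/5) = t + (4 + 16/5 - 12/5) = t + 24/5 = 24/5 + t)
1/Z((-9 + u(2, 6))*(12 - 13), -14) = 1/(24/5 + (-9 + 1)*(12 - 13)) = 1/(24/5 - 8*(-1)) = 1/(24/5 + 8) = 1/(64/5) = 5/64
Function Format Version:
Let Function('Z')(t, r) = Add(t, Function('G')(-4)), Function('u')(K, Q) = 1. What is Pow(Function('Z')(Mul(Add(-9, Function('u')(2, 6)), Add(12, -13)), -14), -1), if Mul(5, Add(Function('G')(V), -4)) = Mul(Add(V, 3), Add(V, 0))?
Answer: Rational(5, 64) ≈ 0.078125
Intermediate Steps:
Function('G')(V) = Add(4, Mul(Rational(1, 5), V, Add(3, V))) (Function('G')(V) = Add(4, Mul(Rational(1, 5), Mul(Add(V, 3), Add(V, 0)))) = Add(4, Mul(Rational(1, 5), Mul(Add(3, V), V))) = Add(4, Mul(Rational(1, 5), Mul(V, Add(3, V)))) = Add(4, Mul(Rational(1, 5), V, Add(3, V))))
Function('Z')(t, r) = Add(Rational(24, 5), t) (Function('Z')(t, r) = Add(t, Add(4, Mul(Rational(1, 5), Pow(-4, 2)), Mul(Rational(3, 5), -4))) = Add(t, Add(4, Mul(Rational(1, 5), 16), Rational(-12, 5))) = Add(t, Add(4, Rational(16, 5), Rational(-12, 5))) = Add(t, Rational(24, 5)) = Add(Rational(24, 5), t))
Pow(Function('Z')(Mul(Add(-9, Function('u')(2, 6)), Add(12, -13)), -14), -1) = Pow(Add(Rational(24, 5), Mul(Add(-9, 1), Add(12, -13))), -1) = Pow(Add(Rational(24, 5), Mul(-8, -1)), -1) = Pow(Add(Rational(24, 5), 8), -1) = Pow(Rational(64, 5), -1) = Rational(5, 64)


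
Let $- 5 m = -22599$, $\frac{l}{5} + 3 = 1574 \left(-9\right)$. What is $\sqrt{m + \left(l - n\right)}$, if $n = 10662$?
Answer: $\frac{2 i \sqrt{481170}}{5} \approx 277.47 i$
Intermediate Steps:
$l = -70845$ ($l = -15 + 5 \cdot 1574 \left(-9\right) = -15 + 5 \left(-14166\right) = -15 - 70830 = -70845$)
$m = \frac{22599}{5}$ ($m = \left(- \frac{1}{5}\right) \left(-22599\right) = \frac{22599}{5} \approx 4519.8$)
$\sqrt{m + \left(l - n\right)} = \sqrt{\frac{22599}{5} - 81507} = \sqrt{- \frac{384936}{5}} = \frac{2 i \sqrt{481170}}{5}$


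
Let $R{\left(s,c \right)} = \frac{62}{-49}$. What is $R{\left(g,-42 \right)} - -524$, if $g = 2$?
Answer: $\frac{25614}{49} \approx 522.73$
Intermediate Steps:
$R{\left(s,c \right)} = - \frac{62}{49}$ ($R{\left(s,c \right)} = 62 \left(- \frac{1}{49}\right) = - \frac{62}{49}$)
$R{\left(g,-42 \right)} - -524 = - \frac{62}{49} - -524 = - \frac{62}{49} + 524 = \frac{25614}{49}$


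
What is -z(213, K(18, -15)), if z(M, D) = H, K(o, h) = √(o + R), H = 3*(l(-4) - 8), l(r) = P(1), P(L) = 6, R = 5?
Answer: 6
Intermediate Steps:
l(r) = 6
H = -6 (H = 3*(6 - 8) = 3*(-2) = -6)
K(o, h) = √(5 + o) (K(o, h) = √(o + 5) = √(5 + o))
z(M, D) = -6
-z(213, K(18, -15)) = -1*(-6) = 6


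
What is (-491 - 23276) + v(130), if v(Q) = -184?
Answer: -23951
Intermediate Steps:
(-491 - 23276) + v(130) = (-491 - 23276) - 184 = -23767 - 184 = -23951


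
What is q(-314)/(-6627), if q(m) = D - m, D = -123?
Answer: -191/6627 ≈ -0.028821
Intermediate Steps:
q(m) = -123 - m
q(-314)/(-6627) = (-123 - 1*(-314))/(-6627) = (-123 + 314)*(-1/6627) = 191*(-1/6627) = -191/6627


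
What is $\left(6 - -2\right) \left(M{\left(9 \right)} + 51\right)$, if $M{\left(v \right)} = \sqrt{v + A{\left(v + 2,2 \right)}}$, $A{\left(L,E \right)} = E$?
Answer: $408 + 8 \sqrt{11} \approx 434.53$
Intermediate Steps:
$M{\left(v \right)} = \sqrt{2 + v}$ ($M{\left(v \right)} = \sqrt{v + 2} = \sqrt{2 + v}$)
$\left(6 - -2\right) \left(M{\left(9 \right)} + 51\right) = \left(6 - -2\right) \left(\sqrt{2 + 9} + 51\right) = \left(6 + 2\right) \left(\sqrt{11} + 51\right) = 8 \left(51 + \sqrt{11}\right) = 408 + 8 \sqrt{11}$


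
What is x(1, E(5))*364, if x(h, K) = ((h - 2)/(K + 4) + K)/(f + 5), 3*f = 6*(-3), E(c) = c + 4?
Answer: -3248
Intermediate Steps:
E(c) = 4 + c
f = -6 (f = (6*(-3))/3 = (1/3)*(-18) = -6)
x(h, K) = -K - (-2 + h)/(4 + K) (x(h, K) = ((h - 2)/(K + 4) + K)/(-6 + 5) = ((-2 + h)/(4 + K) + K)/(-1) = ((-2 + h)/(4 + K) + K)*(-1) = (K + (-2 + h)/(4 + K))*(-1) = -K - (-2 + h)/(4 + K))
x(1, E(5))*364 = ((2 - 1*1 - (4 + 5)**2 - 4*(4 + 5))/(4 + (4 + 5)))*364 = ((2 - 1 - 1*9**2 - 4*9)/(4 + 9))*364 = ((2 - 1 - 1*81 - 36)/13)*364 = ((2 - 1 - 81 - 36)/13)*364 = ((1/13)*(-116))*364 = -116/13*364 = -3248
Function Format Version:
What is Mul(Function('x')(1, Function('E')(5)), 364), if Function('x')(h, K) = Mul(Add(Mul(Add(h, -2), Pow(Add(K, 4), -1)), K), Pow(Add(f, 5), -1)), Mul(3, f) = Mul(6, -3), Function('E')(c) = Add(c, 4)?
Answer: -3248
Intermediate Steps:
Function('E')(c) = Add(4, c)
f = -6 (f = Mul(Rational(1, 3), Mul(6, -3)) = Mul(Rational(1, 3), -18) = -6)
Function('x')(h, K) = Add(Mul(-1, K), Mul(-1, Pow(Add(4, K), -1), Add(-2, h))) (Function('x')(h, K) = Mul(Add(Mul(Add(h, -2), Pow(Add(K, 4), -1)), K), Pow(Add(-6, 5), -1)) = Mul(Add(Mul(Add(-2, h), Pow(Add(4, K), -1)), K), Pow(-1, -1)) = Mul(Add(Mul(Pow(Add(4, K), -1), Add(-2, h)), K), -1) = Mul(Add(K, Mul(Pow(Add(4, K), -1), Add(-2, h))), -1) = Add(Mul(-1, K), Mul(-1, Pow(Add(4, K), -1), Add(-2, h))))
Mul(Function('x')(1, Function('E')(5)), 364) = Mul(Mul(Pow(Add(4, Add(4, 5)), -1), Add(2, Mul(-1, 1), Mul(-1, Pow(Add(4, 5), 2)), Mul(-4, Add(4, 5)))), 364) = Mul(Mul(Pow(Add(4, 9), -1), Add(2, -1, Mul(-1, Pow(9, 2)), Mul(-4, 9))), 364) = Mul(Mul(Pow(13, -1), Add(2, -1, Mul(-1, 81), -36)), 364) = Mul(Mul(Rational(1, 13), Add(2, -1, -81, -36)), 364) = Mul(Mul(Rational(1, 13), -116), 364) = Mul(Rational(-116, 13), 364) = -3248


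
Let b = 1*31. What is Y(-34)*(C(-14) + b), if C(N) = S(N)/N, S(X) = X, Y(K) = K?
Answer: -1088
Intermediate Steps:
b = 31
C(N) = 1 (C(N) = N/N = 1)
Y(-34)*(C(-14) + b) = -34*(1 + 31) = -34*32 = -1088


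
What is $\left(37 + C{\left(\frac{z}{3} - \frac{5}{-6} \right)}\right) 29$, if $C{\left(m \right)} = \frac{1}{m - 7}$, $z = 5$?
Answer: $\frac{9599}{9} \approx 1066.6$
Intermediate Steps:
$C{\left(m \right)} = \frac{1}{-7 + m}$
$\left(37 + C{\left(\frac{z}{3} - \frac{5}{-6} \right)}\right) 29 = \left(37 + \frac{1}{-7 + \left(\frac{5}{3} - \frac{5}{-6}\right)}\right) 29 = \left(37 + \frac{1}{-7 + \left(5 \cdot \frac{1}{3} - - \frac{5}{6}\right)}\right) 29 = \left(37 + \frac{1}{-7 + \left(\frac{5}{3} + \frac{5}{6}\right)}\right) 29 = \left(37 + \frac{1}{-7 + \frac{5}{2}}\right) 29 = \left(37 + \frac{1}{- \frac{9}{2}}\right) 29 = \left(37 - \frac{2}{9}\right) 29 = \frac{331}{9} \cdot 29 = \frac{9599}{9}$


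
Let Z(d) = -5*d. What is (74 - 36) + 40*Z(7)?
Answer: -1362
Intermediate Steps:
(74 - 36) + 40*Z(7) = (74 - 36) + 40*(-5*7) = 38 + 40*(-35) = 38 - 1400 = -1362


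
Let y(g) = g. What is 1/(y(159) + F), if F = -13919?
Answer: -1/13760 ≈ -7.2674e-5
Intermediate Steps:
1/(y(159) + F) = 1/(159 - 13919) = 1/(-13760) = -1/13760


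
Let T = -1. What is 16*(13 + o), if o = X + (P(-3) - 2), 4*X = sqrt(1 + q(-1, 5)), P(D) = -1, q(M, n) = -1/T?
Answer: 160 + 4*sqrt(2) ≈ 165.66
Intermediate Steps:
q(M, n) = 1 (q(M, n) = -1/(-1) = -1*(-1) = 1)
X = sqrt(2)/4 (X = sqrt(1 + 1)/4 = sqrt(2)/4 ≈ 0.35355)
o = -3 + sqrt(2)/4 (o = sqrt(2)/4 + (-1 - 2) = sqrt(2)/4 - 3 = -3 + sqrt(2)/4 ≈ -2.6464)
16*(13 + o) = 16*(13 + (-3 + sqrt(2)/4)) = 16*(10 + sqrt(2)/4) = 160 + 4*sqrt(2)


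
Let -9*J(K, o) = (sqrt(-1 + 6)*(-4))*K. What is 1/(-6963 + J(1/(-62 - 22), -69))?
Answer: -248725323/1731874424044 + 189*sqrt(5)/1731874424044 ≈ -0.00014362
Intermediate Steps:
J(K, o) = 4*K*sqrt(5)/9 (J(K, o) = -sqrt(-1 + 6)*(-4)*K/9 = -sqrt(5)*(-4)*K/9 = -(-4*sqrt(5))*K/9 = -(-4)*K*sqrt(5)/9 = 4*K*sqrt(5)/9)
1/(-6963 + J(1/(-62 - 22), -69)) = 1/(-6963 + 4*sqrt(5)/(9*(-62 - 22))) = 1/(-6963 + (4/9)*sqrt(5)/(-84)) = 1/(-6963 + (4/9)*(-1/84)*sqrt(5)) = 1/(-6963 - sqrt(5)/189)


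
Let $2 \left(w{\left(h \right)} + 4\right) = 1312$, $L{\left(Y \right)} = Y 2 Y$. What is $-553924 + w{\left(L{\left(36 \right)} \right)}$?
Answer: $-553272$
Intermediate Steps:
$L{\left(Y \right)} = 2 Y^{2}$ ($L{\left(Y \right)} = 2 Y Y = 2 Y^{2}$)
$w{\left(h \right)} = 652$ ($w{\left(h \right)} = -4 + \frac{1}{2} \cdot 1312 = -4 + 656 = 652$)
$-553924 + w{\left(L{\left(36 \right)} \right)} = -553924 + 652 = -553272$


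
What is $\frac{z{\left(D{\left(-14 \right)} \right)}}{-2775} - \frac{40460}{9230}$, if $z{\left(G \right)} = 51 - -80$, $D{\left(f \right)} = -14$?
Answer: $- \frac{11348563}{2561325} \approx -4.4307$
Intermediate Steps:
$z{\left(G \right)} = 131$ ($z{\left(G \right)} = 51 + 80 = 131$)
$\frac{z{\left(D{\left(-14 \right)} \right)}}{-2775} - \frac{40460}{9230} = \frac{131}{-2775} - \frac{40460}{9230} = 131 \left(- \frac{1}{2775}\right) - \frac{4046}{923} = - \frac{131}{2775} - \frac{4046}{923} = - \frac{11348563}{2561325}$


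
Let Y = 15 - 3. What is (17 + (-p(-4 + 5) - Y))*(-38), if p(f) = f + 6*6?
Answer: 1216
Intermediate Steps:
Y = 12
p(f) = 36 + f (p(f) = f + 36 = 36 + f)
(17 + (-p(-4 + 5) - Y))*(-38) = (17 + (-(36 + (-4 + 5)) - 1*12))*(-38) = (17 + (-(36 + 1) - 12))*(-38) = (17 + (-1*37 - 12))*(-38) = (17 + (-37 - 12))*(-38) = (17 - 49)*(-38) = -32*(-38) = 1216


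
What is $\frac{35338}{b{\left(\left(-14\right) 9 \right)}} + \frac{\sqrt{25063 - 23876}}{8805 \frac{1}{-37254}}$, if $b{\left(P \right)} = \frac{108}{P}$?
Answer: $- \frac{123683}{3} - \frac{12418 \sqrt{1187}}{2935} \approx -41373.0$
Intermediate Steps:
$\frac{35338}{b{\left(\left(-14\right) 9 \right)}} + \frac{\sqrt{25063 - 23876}}{8805 \frac{1}{-37254}} = \frac{35338}{108 \frac{1}{\left(-14\right) 9}} + \frac{\sqrt{25063 - 23876}}{8805 \frac{1}{-37254}} = \frac{35338}{108 \frac{1}{-126}} + \frac{\sqrt{1187}}{8805 \left(- \frac{1}{37254}\right)} = \frac{35338}{108 \left(- \frac{1}{126}\right)} + \frac{\sqrt{1187}}{- \frac{2935}{12418}} = \frac{35338}{- \frac{6}{7}} + \sqrt{1187} \left(- \frac{12418}{2935}\right) = 35338 \left(- \frac{7}{6}\right) - \frac{12418 \sqrt{1187}}{2935} = - \frac{123683}{3} - \frac{12418 \sqrt{1187}}{2935}$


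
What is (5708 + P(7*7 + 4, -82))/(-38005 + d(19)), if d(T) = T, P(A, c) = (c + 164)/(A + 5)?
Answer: -55191/367198 ≈ -0.15030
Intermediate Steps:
P(A, c) = (164 + c)/(5 + A)
(5708 + P(7*7 + 4, -82))/(-38005 + d(19)) = (5708 + (164 - 82)/(5 + (7*7 + 4)))/(-38005 + 19) = (5708 + 82/(5 + (49 + 4)))/(-37986) = (5708 + 82/(5 + 53))*(-1/37986) = (5708 + 82/58)*(-1/37986) = (5708 + (1/58)*82)*(-1/37986) = (5708 + 41/29)*(-1/37986) = (165573/29)*(-1/37986) = -55191/367198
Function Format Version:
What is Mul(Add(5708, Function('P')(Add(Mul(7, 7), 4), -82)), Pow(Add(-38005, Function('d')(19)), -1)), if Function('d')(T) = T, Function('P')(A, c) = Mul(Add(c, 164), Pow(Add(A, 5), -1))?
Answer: Rational(-55191, 367198) ≈ -0.15030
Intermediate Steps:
Function('P')(A, c) = Mul(Pow(Add(5, A), -1), Add(164, c)) (Function('P')(A, c) = Mul(Add(164, c), Pow(Add(5, A), -1)) = Mul(Pow(Add(5, A), -1), Add(164, c)))
Mul(Add(5708, Function('P')(Add(Mul(7, 7), 4), -82)), Pow(Add(-38005, Function('d')(19)), -1)) = Mul(Add(5708, Mul(Pow(Add(5, Add(Mul(7, 7), 4)), -1), Add(164, -82))), Pow(Add(-38005, 19), -1)) = Mul(Add(5708, Mul(Pow(Add(5, Add(49, 4)), -1), 82)), Pow(-37986, -1)) = Mul(Add(5708, Mul(Pow(Add(5, 53), -1), 82)), Rational(-1, 37986)) = Mul(Add(5708, Mul(Pow(58, -1), 82)), Rational(-1, 37986)) = Mul(Add(5708, Mul(Rational(1, 58), 82)), Rational(-1, 37986)) = Mul(Add(5708, Rational(41, 29)), Rational(-1, 37986)) = Mul(Rational(165573, 29), Rational(-1, 37986)) = Rational(-55191, 367198)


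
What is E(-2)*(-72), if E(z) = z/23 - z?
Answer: -3168/23 ≈ -137.74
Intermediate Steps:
E(z) = -22*z/23 (E(z) = z*(1/23) - z = z/23 - z = -22*z/23)
E(-2)*(-72) = -22/23*(-2)*(-72) = (44/23)*(-72) = -3168/23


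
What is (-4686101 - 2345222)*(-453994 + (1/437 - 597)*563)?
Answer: 2427742312911006/437 ≈ 5.5555e+12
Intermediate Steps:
(-4686101 - 2345222)*(-453994 + (1/437 - 597)*563) = -7031323*(-453994 + (1/437 - 597)*563) = -7031323*(-453994 - 260888/437*563) = -7031323*(-453994 - 146879944/437) = -7031323*(-345275322/437) = 2427742312911006/437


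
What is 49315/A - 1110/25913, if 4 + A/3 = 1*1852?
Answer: 181677965/20523096 ≈ 8.8524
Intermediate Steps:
A = 5544 (A = -12 + 3*(1*1852) = -12 + 3*1852 = -12 + 5556 = 5544)
49315/A - 1110/25913 = 49315/5544 - 1110/25913 = 49315*(1/5544) - 1110*1/25913 = 7045/792 - 1110/25913 = 181677965/20523096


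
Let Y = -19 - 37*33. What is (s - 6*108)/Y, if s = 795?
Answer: -147/1240 ≈ -0.11855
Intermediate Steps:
Y = -1240 (Y = -19 - 1221 = -1240)
(s - 6*108)/Y = (795 - 6*108)/(-1240) = (795 - 1*648)*(-1/1240) = (795 - 648)*(-1/1240) = 147*(-1/1240) = -147/1240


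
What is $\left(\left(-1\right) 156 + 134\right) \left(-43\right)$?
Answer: $946$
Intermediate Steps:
$\left(\left(-1\right) 156 + 134\right) \left(-43\right) = \left(-156 + 134\right) \left(-43\right) = \left(-22\right) \left(-43\right) = 946$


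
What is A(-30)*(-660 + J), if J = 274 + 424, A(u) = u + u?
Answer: -2280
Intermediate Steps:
A(u) = 2*u
J = 698
A(-30)*(-660 + J) = (2*(-30))*(-660 + 698) = -60*38 = -2280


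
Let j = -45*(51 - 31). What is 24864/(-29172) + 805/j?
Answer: -764351/437580 ≈ -1.7468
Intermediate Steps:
j = -900 (j = -45*20 = -900)
24864/(-29172) + 805/j = 24864/(-29172) + 805/(-900) = 24864*(-1/29172) + 805*(-1/900) = -2072/2431 - 161/180 = -764351/437580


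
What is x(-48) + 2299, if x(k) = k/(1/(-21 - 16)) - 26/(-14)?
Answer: 28538/7 ≈ 4076.9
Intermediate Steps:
x(k) = 13/7 - 37*k (x(k) = k/(1/(-37)) - 26*(-1/14) = k/(-1/37) + 13/7 = k*(-37) + 13/7 = -37*k + 13/7 = 13/7 - 37*k)
x(-48) + 2299 = (13/7 - 37*(-48)) + 2299 = (13/7 + 1776) + 2299 = 12445/7 + 2299 = 28538/7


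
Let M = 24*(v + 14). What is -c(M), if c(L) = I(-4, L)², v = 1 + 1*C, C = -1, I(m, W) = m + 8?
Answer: -16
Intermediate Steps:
I(m, W) = 8 + m
v = 0 (v = 1 + 1*(-1) = 1 - 1 = 0)
M = 336 (M = 24*(0 + 14) = 24*14 = 336)
c(L) = 16 (c(L) = (8 - 4)² = 4² = 16)
-c(M) = -1*16 = -16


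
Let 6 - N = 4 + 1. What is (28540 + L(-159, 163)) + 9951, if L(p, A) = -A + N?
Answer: 38329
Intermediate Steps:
N = 1 (N = 6 - (4 + 1) = 6 - 1*5 = 6 - 5 = 1)
L(p, A) = 1 - A (L(p, A) = -A + 1 = 1 - A)
(28540 + L(-159, 163)) + 9951 = (28540 + (1 - 1*163)) + 9951 = (28540 + (1 - 163)) + 9951 = (28540 - 162) + 9951 = 28378 + 9951 = 38329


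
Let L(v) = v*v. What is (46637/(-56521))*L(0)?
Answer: 0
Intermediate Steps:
L(v) = v²
(46637/(-56521))*L(0) = (46637/(-56521))*0² = (46637*(-1/56521))*0 = -46637/56521*0 = 0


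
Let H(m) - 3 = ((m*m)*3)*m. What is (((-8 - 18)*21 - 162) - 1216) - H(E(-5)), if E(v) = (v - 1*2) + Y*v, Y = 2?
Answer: 12812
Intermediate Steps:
E(v) = -2 + 3*v (E(v) = (v - 1*2) + 2*v = (v - 2) + 2*v = (-2 + v) + 2*v = -2 + 3*v)
H(m) = 3 + 3*m³ (H(m) = 3 + ((m*m)*3)*m = 3 + (m²*3)*m = 3 + (3*m²)*m = 3 + 3*m³)
(((-8 - 18)*21 - 162) - 1216) - H(E(-5)) = (((-8 - 18)*21 - 162) - 1216) - (3 + 3*(-2 + 3*(-5))³) = ((-26*21 - 162) - 1216) - (3 + 3*(-2 - 15)³) = ((-546 - 162) - 1216) - (3 + 3*(-17)³) = (-708 - 1216) - (3 + 3*(-4913)) = -1924 - (3 - 14739) = -1924 - 1*(-14736) = -1924 + 14736 = 12812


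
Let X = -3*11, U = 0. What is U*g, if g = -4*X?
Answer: 0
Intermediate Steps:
X = -33
g = 132 (g = -4*(-33) = 132)
U*g = 0*132 = 0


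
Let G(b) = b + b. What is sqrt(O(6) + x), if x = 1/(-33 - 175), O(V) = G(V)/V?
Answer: sqrt(5395)/52 ≈ 1.4125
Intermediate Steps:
G(b) = 2*b
O(V) = 2 (O(V) = (2*V)/V = 2)
x = -1/208 (x = 1/(-208) = -1/208 ≈ -0.0048077)
sqrt(O(6) + x) = sqrt(2 - 1/208) = sqrt(415/208) = sqrt(5395)/52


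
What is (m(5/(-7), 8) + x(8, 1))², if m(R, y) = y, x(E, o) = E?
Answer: 256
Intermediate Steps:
(m(5/(-7), 8) + x(8, 1))² = (8 + 8)² = 16² = 256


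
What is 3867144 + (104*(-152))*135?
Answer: 1733064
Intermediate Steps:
3867144 + (104*(-152))*135 = 3867144 - 15808*135 = 3867144 - 2134080 = 1733064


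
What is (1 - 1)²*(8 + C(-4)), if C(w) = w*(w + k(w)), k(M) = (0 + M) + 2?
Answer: 0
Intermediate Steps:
k(M) = 2 + M (k(M) = M + 2 = 2 + M)
C(w) = w*(2 + 2*w) (C(w) = w*(w + (2 + w)) = w*(2 + 2*w))
(1 - 1)²*(8 + C(-4)) = (1 - 1)²*(8 + 2*(-4)*(1 - 4)) = 0²*(8 + 2*(-4)*(-3)) = 0*(8 + 24) = 0*32 = 0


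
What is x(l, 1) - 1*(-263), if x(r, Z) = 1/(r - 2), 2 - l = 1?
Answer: 262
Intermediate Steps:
l = 1 (l = 2 - 1*1 = 2 - 1 = 1)
x(r, Z) = 1/(-2 + r)
x(l, 1) - 1*(-263) = 1/(-2 + 1) - 1*(-263) = 1/(-1) + 263 = -1 + 263 = 262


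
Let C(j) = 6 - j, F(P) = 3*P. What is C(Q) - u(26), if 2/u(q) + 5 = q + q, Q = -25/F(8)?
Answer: 7895/1128 ≈ 6.9991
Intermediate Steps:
Q = -25/24 (Q = -25/(3*8) = -25/24 ≈ -1.0417)
u(q) = 2/(-5 + 2*q) (u(q) = 2/(-5 + (q + q)) = 2/(-5 + 2*q))
C(Q) - u(26) = (6 - 1*(-25/24)) - 2/(-5 + 2*26) = (6 + 25/24) - 2/(-5 + 52) = 169/24 - 2/47 = 7895/1128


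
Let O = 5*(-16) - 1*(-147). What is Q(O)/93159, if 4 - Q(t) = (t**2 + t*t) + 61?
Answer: -9035/93159 ≈ -0.096985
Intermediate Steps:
O = 67 (O = -80 + 147 = 67)
Q(t) = -57 - 2*t**2 (Q(t) = 4 - ((t**2 + t*t) + 61) = 4 - ((t**2 + t**2) + 61) = 4 - (2*t**2 + 61) = 4 - (61 + 2*t**2) = 4 + (-61 - 2*t**2) = -57 - 2*t**2)
Q(O)/93159 = (-57 - 2*67**2)/93159 = (-57 - 2*4489)*(1/93159) = (-57 - 8978)*(1/93159) = -9035*1/93159 = -9035/93159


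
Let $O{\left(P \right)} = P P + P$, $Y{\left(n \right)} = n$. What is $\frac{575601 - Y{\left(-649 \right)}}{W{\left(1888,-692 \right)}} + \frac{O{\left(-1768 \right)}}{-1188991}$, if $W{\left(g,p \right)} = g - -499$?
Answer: $\frac{677698942078}{2838121517} \approx 238.78$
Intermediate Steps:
$O{\left(P \right)} = P + P^{2}$ ($O{\left(P \right)} = P^{2} + P = P + P^{2}$)
$W{\left(g,p \right)} = 499 + g$ ($W{\left(g,p \right)} = g + 499 = 499 + g$)
$\frac{575601 - Y{\left(-649 \right)}}{W{\left(1888,-692 \right)}} + \frac{O{\left(-1768 \right)}}{-1188991} = \frac{575601 - -649}{499 + 1888} + \frac{\left(-1768\right) \left(1 - 1768\right)}{-1188991} = \frac{575601 + 649}{2387} + \left(-1768\right) \left(-1767\right) \left(- \frac{1}{1188991}\right) = 576250 \cdot \frac{1}{2387} + 3124056 \left(- \frac{1}{1188991}\right) = \frac{576250}{2387} - \frac{3124056}{1188991} = \frac{677698942078}{2838121517}$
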